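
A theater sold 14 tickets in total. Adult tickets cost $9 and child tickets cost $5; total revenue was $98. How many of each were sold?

adult tickets: 7, child tickets: 7

Let a = adult tickets, c = child tickets.
  c + a = 14
  9a + 5c = 98
From equation 1: a = 14 − c.
Substitute into equation 2 and solve: c = 7.
Then a = 7.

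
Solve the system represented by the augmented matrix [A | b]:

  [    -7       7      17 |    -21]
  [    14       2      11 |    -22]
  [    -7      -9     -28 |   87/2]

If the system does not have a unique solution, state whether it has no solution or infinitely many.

Row-reduce:
R1 ← R1 / (-7).
R2 ← R2 − 14·R1.
R3 ← R3 + 7·R1.
R2 ← R2 / (16).
R1 ← R1 + 1·R2.
R3 ← R3 + 16·R2.
Row 3 reduces to 0 = 1/2, a contradiction. The system is inconsistent.

no solution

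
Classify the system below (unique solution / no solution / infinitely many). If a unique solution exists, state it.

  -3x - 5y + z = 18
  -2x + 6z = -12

Row-reduce:
R1 ← R1 / (-3).
R2 ← R2 + 2·R1.
R2 ← R2 / (10/3).
R1 ← R1 − 5/3·R2.
Rank is 2 with 3 unknowns, leaving z free.

infinitely many solutions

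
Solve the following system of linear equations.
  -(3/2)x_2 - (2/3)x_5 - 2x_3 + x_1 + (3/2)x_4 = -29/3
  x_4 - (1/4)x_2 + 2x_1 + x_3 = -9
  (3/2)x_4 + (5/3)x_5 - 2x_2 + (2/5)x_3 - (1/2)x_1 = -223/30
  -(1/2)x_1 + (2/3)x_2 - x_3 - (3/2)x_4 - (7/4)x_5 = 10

Row-reduce:
R2 ← R2 − 2·R1.
R3 ← R3 + 1/2·R1.
R4 ← R4 + 1/2·R1.
R2 ← R2 / (11/4).
R1 ← R1 + 3/2·R2.
R3 ← R3 + 11/4·R2.
R4 ← R4 + 1/12·R2.
R3 ← R3 / (22/5).
R1 ← R1 − 8/11·R3.
R2 ← R2 − 20/11·R3.
R4 ← R4 + 61/33·R3.
R4 ← R4 / (-683/968).
R1 ← R1 − 89/242·R4.
R2 ← R2 + 201/242·R4.
R3 ← R3 − 5/88·R4.
Rank is 4 with 5 unknowns, leaving x_5 free.

infinitely many solutions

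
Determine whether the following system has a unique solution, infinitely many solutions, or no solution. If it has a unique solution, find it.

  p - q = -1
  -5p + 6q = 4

p = -2, q = -1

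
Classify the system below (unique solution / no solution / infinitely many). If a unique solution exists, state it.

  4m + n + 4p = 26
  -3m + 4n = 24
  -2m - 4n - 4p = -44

m = 0, n = 6, p = 5

Row-reduce the augmented matrix:
R1 ← R1 / (4).
R2 ← R2 + 3·R1.
R3 ← R3 + 2·R1.
R2 ← R2 / (19/4).
R1 ← R1 − 1/4·R2.
R3 ← R3 + 7/2·R2.
R3 ← R3 / (4/19).
R1 ← R1 − 16/19·R3.
R2 ← R2 − 12/19·R3.
Reading off the reduced rows gives m = 0, n = 6, p = 5.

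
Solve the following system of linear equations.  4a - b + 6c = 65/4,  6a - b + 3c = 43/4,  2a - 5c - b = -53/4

Row-reduce the augmented matrix:
R1 ← R1 / (4).
R2 ← R2 − 6·R1.
R3 ← R3 − 2·R1.
R2 ← R2 / (1/2).
R1 ← R1 + 1/4·R2.
R3 ← R3 + 1/2·R2.
R3 ← R3 / (-14).
R1 ← R1 + 3/2·R3.
R2 ← R2 + 12·R3.
Reading off the reduced rows gives a = 1, b = 11/4, c = 5/2.

a = 1, b = 11/4, c = 5/2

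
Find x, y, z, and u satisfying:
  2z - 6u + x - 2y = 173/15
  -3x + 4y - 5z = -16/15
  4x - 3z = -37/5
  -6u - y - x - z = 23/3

x = -1/5, y = 7/3, z = 11/5, u = -2

Row-reduce the augmented matrix:
R2 ← R2 + 3·R1.
R3 ← R3 − 4·R1.
R4 ← R4 + 1·R1.
R2 ← R2 / (-2).
R1 ← R1 + 2·R2.
R3 ← R3 − 8·R2.
R4 ← R4 + 3·R2.
R3 ← R3 / (-7).
R1 ← R1 − 1·R3.
R2 ← R2 + 1/2·R3.
R4 ← R4 + 1/2·R3.
R4 ← R4 / (129/7).
R1 ← R1 − 36/7·R4.
R2 ← R2 − 87/7·R4.
R3 ← R3 − 48/7·R4.
Reading off the reduced rows gives x = -1/5, y = 7/3, z = 11/5, u = -2.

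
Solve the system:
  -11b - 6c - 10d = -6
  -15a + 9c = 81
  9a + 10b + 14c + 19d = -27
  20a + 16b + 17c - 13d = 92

a = -3, b = 2, c = 4, d = -4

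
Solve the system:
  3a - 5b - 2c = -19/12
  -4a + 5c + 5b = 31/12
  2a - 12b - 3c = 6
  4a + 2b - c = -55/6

Row-reduce the augmented matrix:
R1 ← R1 / (3).
R2 ← R2 + 4·R1.
R3 ← R3 − 2·R1.
R4 ← R4 − 4·R1.
R2 ← R2 / (-5/3).
R1 ← R1 + 5/3·R2.
R3 ← R3 + 26/3·R2.
R4 ← R4 − 26/3·R2.
R3 ← R3 / (-69/5).
R1 ← R1 + 3·R3.
R2 ← R2 + 7/5·R3.
R4 ← R4 − 69/5·R3.
R4 reduces to 0 = 0, so the extra equation is consistent.
Reading off the reduced rows gives a = -2, b = -3/4, c = -1/3.

a = -2, b = -3/4, c = -1/3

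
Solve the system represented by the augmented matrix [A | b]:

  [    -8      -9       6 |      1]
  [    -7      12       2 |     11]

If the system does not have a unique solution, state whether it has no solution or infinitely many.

infinitely many solutions

Row-reduce:
R1 ← R1 / (-8).
R2 ← R2 + 7·R1.
R2 ← R2 / (159/8).
R1 ← R1 − 9/8·R2.
Rank is 2 with 3 unknowns, leaving x_3 free.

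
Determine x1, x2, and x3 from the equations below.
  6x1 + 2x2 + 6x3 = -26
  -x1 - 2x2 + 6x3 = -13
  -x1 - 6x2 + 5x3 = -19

x1 = -3, x2 = 2, x3 = -2

Row-reduce the augmented matrix:
R1 ← R1 / (6).
R2 ← R2 + 1·R1.
R3 ← R3 + 1·R1.
R2 ← R2 / (-5/3).
R1 ← R1 − 1/3·R2.
R3 ← R3 + 17/3·R2.
R3 ← R3 / (-89/5).
R1 ← R1 − 12/5·R3.
R2 ← R2 + 21/5·R3.
Reading off the reduced rows gives x1 = -3, x2 = 2, x3 = -2.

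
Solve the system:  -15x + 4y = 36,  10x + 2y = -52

x = -4, y = -6

Row-reduce the augmented matrix:
R1 ← R1 / (-15).
R2 ← R2 − 10·R1.
R2 ← R2 / (14/3).
R1 ← R1 + 4/15·R2.
Reading off the reduced rows gives x = -4, y = -6.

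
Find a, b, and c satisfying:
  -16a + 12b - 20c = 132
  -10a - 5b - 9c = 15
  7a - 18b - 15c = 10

Row-reduce the augmented matrix:
R1 ← R1 / (-16).
R2 ← R2 + 10·R1.
R3 ← R3 − 7·R1.
R2 ← R2 / (-25/2).
R1 ← R1 + 3/4·R2.
R3 ← R3 + 51/4·R2.
R3 ← R3 / (-683/25).
R1 ← R1 − 26/25·R3.
R2 ← R2 + 7/25·R3.
Reading off the reduced rows gives a = 1, b = 4, c = -5.

a = 1, b = 4, c = -5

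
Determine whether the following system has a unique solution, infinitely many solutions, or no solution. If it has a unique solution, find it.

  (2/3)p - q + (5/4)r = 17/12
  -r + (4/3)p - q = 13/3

Row-reduce:
R1 ← R1 / (2/3).
R2 ← R2 − 4/3·R1.
R1 ← R1 + 3/2·R2.
Rank is 2 with 3 unknowns, leaving r free.

infinitely many solutions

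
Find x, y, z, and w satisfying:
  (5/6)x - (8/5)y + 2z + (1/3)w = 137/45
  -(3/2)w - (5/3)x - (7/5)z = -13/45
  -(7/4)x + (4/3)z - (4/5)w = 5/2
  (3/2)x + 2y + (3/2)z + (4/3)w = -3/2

x = -2/3, y = -1, z = 1, w = 0

Row-reduce the augmented matrix:
R1 ← R1 / (5/6).
R2 ← R2 + 5/3·R1.
R3 ← R3 + 7/4·R1.
R4 ← R4 − 3/2·R1.
R2 ← R2 / (-16/5).
R1 ← R1 + 48/25·R2.
R3 ← R3 + 84/25·R2.
R4 ← R4 − 122/25·R2.
R3 ← R3 / (841/300).
R1 ← R1 − 21/25·R3.
R2 ← R2 + 13/16·R3.
R4 ← R4 − 373/200·R3.
R4 ← R4 / (-17713/16820).
R1 ← R1 − 2808/4205·R4.
R2 ← R2 − 4895/10092·R4.
R3 ← R3 − 465/1682·R4.
Reading off the reduced rows gives x = -2/3, y = -1, z = 1, w = 0.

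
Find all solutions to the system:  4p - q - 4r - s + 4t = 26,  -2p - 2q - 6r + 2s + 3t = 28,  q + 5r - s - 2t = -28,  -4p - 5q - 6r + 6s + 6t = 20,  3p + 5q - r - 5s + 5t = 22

p = 2, q = 4, r = -6, s = 2, t = 0

Row-reduce the augmented matrix:
R1 ← R1 / (4).
R2 ← R2 + 2·R1.
R4 ← R4 + 4·R1.
R5 ← R5 − 3·R1.
R2 ← R2 / (-5/2).
R1 ← R1 + 1/4·R2.
R3 ← R3 − 1·R2.
R4 ← R4 + 6·R2.
R5 ← R5 − 23/4·R2.
R3 ← R3 / (9/5).
R1 ← R1 + 1/5·R3.
R2 ← R2 − 16/5·R3.
R4 ← R4 − 46/5·R3.
R5 ← R5 + 82/5·R3.
R4 ← R4 / (31/9).
R1 ← R1 + 4/9·R4.
R2 ← R2 − 1/9·R4.
R3 ← R3 + 2/9·R4.
R5 ← R5 + 40/9·R4.
R5 ← R5 / (677/62).
R1 ← R1 − 15/62·R5.
R2 ← R2 + 60/31·R5.
R3 ← R3 + 4/31·R5.
R4 ← R4 + 18/31·R5.
Reading off the reduced rows gives p = 2, q = 4, r = -6, s = 2, t = 0.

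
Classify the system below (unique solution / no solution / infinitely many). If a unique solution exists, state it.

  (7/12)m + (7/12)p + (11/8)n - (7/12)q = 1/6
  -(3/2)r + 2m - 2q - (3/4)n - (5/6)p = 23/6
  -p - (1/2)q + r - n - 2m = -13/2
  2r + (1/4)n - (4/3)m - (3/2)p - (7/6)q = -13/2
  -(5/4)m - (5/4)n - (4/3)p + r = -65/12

Row-reduce:
R1 ← R1 / (7/12).
R2 ← R2 − 2·R1.
R3 ← R3 + 2·R1.
R4 ← R4 + 4/3·R1.
R5 ← R5 + 5/4·R1.
R2 ← R2 / (-153/28).
R1 ← R1 − 33/14·R2.
R3 ← R3 − 26/7·R2.
R4 ← R4 − 95/28·R2.
R5 ← R5 − 95/56·R2.
R3 ← R3 / (-25/27).
R1 ← R1 + 2/9·R3.
R2 ← R2 − 14/27·R3.
R4 ← R4 + 52/27·R3.
R5 ← R5 + 26/27·R3.
R4 ← R4 / (27/10).
R1 ← R1 + 2/5·R4.
R2 ← R2 + 7/5·R4.
R3 ← R3 − 27/10·R4.
R5 ← R5 − 27/20·R4.
Row 5 reduces to 0 = -2, a contradiction. The system is inconsistent.

no solution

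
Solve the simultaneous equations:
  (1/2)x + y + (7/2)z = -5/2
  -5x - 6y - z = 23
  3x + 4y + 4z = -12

no solution

Row-reduce:
R1 ← R1 / (1/2).
R2 ← R2 + 5·R1.
R3 ← R3 − 3·R1.
R2 ← R2 / (4).
R1 ← R1 − 2·R2.
R3 ← R3 + 2·R2.
Row 3 reduces to 0 = 2, a contradiction. The system is inconsistent.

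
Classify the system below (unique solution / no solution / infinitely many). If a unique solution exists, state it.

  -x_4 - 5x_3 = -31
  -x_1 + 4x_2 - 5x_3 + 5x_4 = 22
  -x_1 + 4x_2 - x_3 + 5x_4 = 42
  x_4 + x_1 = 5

Row-reduce the augmented matrix:
Swap R1 and R2.
R1 ← R1 / (-1).
R3 ← R3 + 1·R1.
R4 ← R4 − 1·R1.
Swap R2 and R4.
R2 ← R2 / (4).
R1 ← R1 + 4·R2.
R3 ← R3 / (4).
R2 ← R2 + 5/4·R3.
R4 ← R4 + 5·R3.
R4 ← R4 / (-1).
R1 ← R1 − 1·R4.
R2 ← R2 − 3/2·R4.
Reading off the reduced rows gives x_1 = -1, x_2 = 4, x_3 = 5, x_4 = 6.

x_1 = -1, x_2 = 4, x_3 = 5, x_4 = 6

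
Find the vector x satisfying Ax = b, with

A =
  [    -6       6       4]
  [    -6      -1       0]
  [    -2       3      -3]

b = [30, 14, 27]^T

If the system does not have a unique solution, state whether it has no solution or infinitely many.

x_1 = -3, x_2 = 4, x_3 = -3

Row-reduce the augmented matrix:
R1 ← R1 / (-6).
R2 ← R2 + 6·R1.
R3 ← R3 + 2·R1.
R2 ← R2 / (-7).
R1 ← R1 + 1·R2.
R3 ← R3 − 1·R2.
R3 ← R3 / (-103/21).
R1 ← R1 + 2/21·R3.
R2 ← R2 − 4/7·R3.
Reading off the reduced rows gives x_1 = -3, x_2 = 4, x_3 = -3.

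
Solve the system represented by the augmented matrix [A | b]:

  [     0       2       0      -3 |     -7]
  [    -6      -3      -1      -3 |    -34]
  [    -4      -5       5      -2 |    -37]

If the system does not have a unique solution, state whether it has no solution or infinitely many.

infinitely many solutions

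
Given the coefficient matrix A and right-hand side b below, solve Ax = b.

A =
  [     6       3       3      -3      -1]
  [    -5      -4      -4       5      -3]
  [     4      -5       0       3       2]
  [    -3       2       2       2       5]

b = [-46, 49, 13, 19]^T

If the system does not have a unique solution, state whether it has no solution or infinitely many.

infinitely many solutions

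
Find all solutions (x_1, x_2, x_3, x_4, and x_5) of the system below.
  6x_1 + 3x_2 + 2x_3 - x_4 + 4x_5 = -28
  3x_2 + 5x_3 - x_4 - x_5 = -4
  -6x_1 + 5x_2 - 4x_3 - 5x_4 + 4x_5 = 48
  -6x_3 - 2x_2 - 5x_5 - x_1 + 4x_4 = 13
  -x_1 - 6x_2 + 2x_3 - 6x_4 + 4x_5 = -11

x_1 = -5, x_2 = 2, x_3 = -2, x_4 = 0, x_5 = 0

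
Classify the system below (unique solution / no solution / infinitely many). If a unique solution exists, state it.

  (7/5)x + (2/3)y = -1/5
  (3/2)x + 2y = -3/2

x = 1/3, y = -1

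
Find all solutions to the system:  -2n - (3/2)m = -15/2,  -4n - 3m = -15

infinitely many solutions

Row-reduce:
R1 ← R1 / (-3/2).
R2 ← R2 + 3·R1.
Rank is 1 with 2 unknowns, leaving n free.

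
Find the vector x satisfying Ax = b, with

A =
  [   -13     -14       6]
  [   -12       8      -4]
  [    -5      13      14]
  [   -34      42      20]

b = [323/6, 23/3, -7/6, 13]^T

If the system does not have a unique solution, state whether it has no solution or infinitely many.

Row-reduce the augmented matrix:
R1 ← R1 / (-13).
R2 ← R2 + 12·R1.
R3 ← R3 + 5·R1.
R4 ← R4 + 34·R1.
R2 ← R2 / (272/13).
R1 ← R1 − 14/13·R2.
R3 ← R3 − 239/13·R2.
R4 ← R4 − 1022/13·R2.
R3 ← R3 / (1365/68).
R1 ← R1 − 1/34·R3.
R2 ← R2 + 31/68·R3.
R4 ← R4 − 1365/34·R3.
R4 reduces to 0 = 0, so the extra equation is consistent.
Reading off the reduced rows gives x_1 = -2, x_2 = -5/3, x_3 = 3/4.

x_1 = -2, x_2 = -5/3, x_3 = 3/4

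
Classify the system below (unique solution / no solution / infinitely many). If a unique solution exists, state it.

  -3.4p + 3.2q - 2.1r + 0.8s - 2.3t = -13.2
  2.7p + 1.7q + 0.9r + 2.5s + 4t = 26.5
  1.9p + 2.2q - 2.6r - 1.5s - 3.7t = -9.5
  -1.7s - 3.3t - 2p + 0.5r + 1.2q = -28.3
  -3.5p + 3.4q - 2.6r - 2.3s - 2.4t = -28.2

Row-reduce the augmented matrix:
R1 ← R1 / (-17/5).
R2 ← R2 − 27/10·R1.
R3 ← R3 − 19/10·R1.
R4 ← R4 + 2·R1.
R5 ← R5 + 7/2·R1.
R2 ← R2 / (721/170).
R1 ← R1 + 16/17·R2.
R3 ← R3 − 339/85·R2.
R4 ← R4 + 58/85·R2.
R5 ← R5 − 9/85·R2.
R3 ← R3 / (-8801/2884).
R1 ← R1 − 645/1442·R3.
R2 ← R2 + 261/1442·R3.
R4 ← R4 − 11621/7210·R3.
R5 ← R5 + 6043/14420·R3.
R4 ← R4 / (-1663163/440050).
R1 ← R1 + 1109/8801·R4.
R2 ← R2 − 42974/44005·R4.
R3 ← R3 − 57698/44005·R4.
R5 ← R5 + 583579/220025·R4.
R5 ← R5 / (76589297/16631630).
R1 ← R1 − 508167/1663163·R5.
R2 ← R2 + 736166/1663163·R5.
R3 ← R3 − 767187/1663163·R5.
R4 ← R4 − 2336646/1663163·R5.
Reading off the reduced rows gives p = 3, q = -2, r = -3, s = 5, t = 3.

p = 3, q = -2, r = -3, s = 5, t = 3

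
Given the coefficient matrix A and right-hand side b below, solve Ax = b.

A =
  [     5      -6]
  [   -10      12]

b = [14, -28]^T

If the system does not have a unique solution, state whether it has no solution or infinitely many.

infinitely many solutions

Row-reduce:
R1 ← R1 / (5).
R2 ← R2 + 10·R1.
Rank is 1 with 2 unknowns, leaving x_2 free.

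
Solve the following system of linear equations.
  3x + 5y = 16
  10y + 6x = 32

infinitely many solutions

Row-reduce:
R1 ← R1 / (3).
R2 ← R2 − 6·R1.
Rank is 1 with 2 unknowns, leaving y free.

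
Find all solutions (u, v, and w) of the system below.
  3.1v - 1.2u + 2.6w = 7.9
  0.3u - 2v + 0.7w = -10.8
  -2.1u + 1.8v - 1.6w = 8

u = 2, v = 5, w = -2

Row-reduce the augmented matrix:
R1 ← R1 / (-6/5).
R2 ← R2 − 3/10·R1.
R3 ← R3 + 21/10·R1.
R2 ← R2 / (-49/40).
R1 ← R1 + 31/12·R2.
R3 ← R3 + 29/8·R2.
R3 ← R3 / (-4971/490).
R1 ← R1 + 737/147·R3.
R2 ← R2 + 54/49·R3.
Reading off the reduced rows gives u = 2, v = 5, w = -2.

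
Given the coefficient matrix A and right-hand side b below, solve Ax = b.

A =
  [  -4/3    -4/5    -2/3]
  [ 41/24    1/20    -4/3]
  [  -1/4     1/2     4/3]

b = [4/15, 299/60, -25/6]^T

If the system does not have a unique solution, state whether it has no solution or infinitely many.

Row-reduce:
R1 ← R1 / (-4/3).
R2 ← R2 − 41/24·R1.
R3 ← R3 + 1/4·R1.
R2 ← R2 / (-39/40).
R1 ← R1 − 3/5·R2.
R3 ← R3 − 13/20·R2.
Row 3 reduces to 0 = -2/3, a contradiction. The system is inconsistent.

no solution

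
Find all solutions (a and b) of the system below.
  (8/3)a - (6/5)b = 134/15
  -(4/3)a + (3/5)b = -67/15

infinitely many solutions

Row-reduce:
R1 ← R1 / (8/3).
R2 ← R2 + 4/3·R1.
Rank is 1 with 2 unknowns, leaving b free.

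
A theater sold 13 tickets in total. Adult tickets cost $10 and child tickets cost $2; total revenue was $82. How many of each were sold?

Let a = adult tickets, c = child tickets.
  c + a = 13
  10a + 2c = 82
From equation 1: a = 13 − c.
Substitute into equation 2 and solve: c = 6.
Then a = 7.

adult tickets: 7, child tickets: 6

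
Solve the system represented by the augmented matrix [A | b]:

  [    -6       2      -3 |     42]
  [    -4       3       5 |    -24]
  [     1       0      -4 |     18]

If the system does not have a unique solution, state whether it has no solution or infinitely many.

x_1 = -6, x_2 = -6, x_3 = -6

Row-reduce the augmented matrix:
R1 ← R1 / (-6).
R2 ← R2 + 4·R1.
R3 ← R3 − 1·R1.
R2 ← R2 / (5/3).
R1 ← R1 + 1/3·R2.
R3 ← R3 − 1/3·R2.
R3 ← R3 / (-59/10).
R1 ← R1 − 19/10·R3.
R2 ← R2 − 21/5·R3.
Reading off the reduced rows gives x_1 = -6, x_2 = -6, x_3 = -6.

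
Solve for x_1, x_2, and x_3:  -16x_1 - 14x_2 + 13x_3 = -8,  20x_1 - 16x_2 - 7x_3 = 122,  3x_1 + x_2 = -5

Row-reduce the augmented matrix:
R1 ← R1 / (-16).
R2 ← R2 − 20·R1.
R3 ← R3 − 3·R1.
R2 ← R2 / (-67/2).
R1 ← R1 − 7/8·R2.
R3 ← R3 + 13/8·R2.
R3 ← R3 / (533/268).
R1 ← R1 + 153/268·R3.
R2 ← R2 + 37/134·R3.
Reading off the reduced rows gives x_1 = 0, x_2 = -5, x_3 = -6.

x_1 = 0, x_2 = -5, x_3 = -6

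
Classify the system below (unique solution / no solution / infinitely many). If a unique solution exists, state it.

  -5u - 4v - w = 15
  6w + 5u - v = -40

Row-reduce:
R1 ← R1 / (-5).
R2 ← R2 − 5·R1.
R2 ← R2 / (-5).
R1 ← R1 − 4/5·R2.
Rank is 2 with 3 unknowns, leaving w free.

infinitely many solutions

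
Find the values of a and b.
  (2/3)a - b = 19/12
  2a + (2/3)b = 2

From equation 1: b = -19/12 + 2/3·a.
Substitute into equation 2 and solve: a = 5/4.
Then b = -3/4.

a = 5/4, b = -3/4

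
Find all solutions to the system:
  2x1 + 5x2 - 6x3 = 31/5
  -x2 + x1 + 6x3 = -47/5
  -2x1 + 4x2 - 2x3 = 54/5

x1 = -12/5, x2 = 1, x3 = -1

Row-reduce the augmented matrix:
R1 ← R1 / (2).
R2 ← R2 − 1·R1.
R3 ← R3 + 2·R1.
R2 ← R2 / (-7/2).
R1 ← R1 − 5/2·R2.
R3 ← R3 − 9·R2.
R3 ← R3 / (106/7).
R1 ← R1 − 24/7·R3.
R2 ← R2 + 18/7·R3.
Reading off the reduced rows gives x1 = -12/5, x2 = 1, x3 = -1.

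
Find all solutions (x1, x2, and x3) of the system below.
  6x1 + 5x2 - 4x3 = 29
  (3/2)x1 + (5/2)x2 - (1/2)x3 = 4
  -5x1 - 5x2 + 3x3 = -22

infinitely many solutions

Row-reduce:
R1 ← R1 / (6).
R2 ← R2 − 3/2·R1.
R3 ← R3 + 5·R1.
R2 ← R2 / (5/4).
R1 ← R1 − 5/6·R2.
R3 ← R3 + 5/6·R2.
Rank is 2 with 3 unknowns, leaving x3 free.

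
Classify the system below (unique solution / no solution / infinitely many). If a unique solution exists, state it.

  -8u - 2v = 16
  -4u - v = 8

infinitely many solutions

Row-reduce:
R1 ← R1 / (-8).
R2 ← R2 + 4·R1.
Rank is 1 with 2 unknowns, leaving v free.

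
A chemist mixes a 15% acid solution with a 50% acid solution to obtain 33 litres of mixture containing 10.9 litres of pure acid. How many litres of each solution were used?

litres of solution A: 16, litres of solution B: 17

Let a = litres of solution A, b = litres of solution B.
  a + b = 33
  (3/20)a + (1/2)b = 109/10
From equation 1: a = 33 − b.
Substitute into equation 2 and solve: b = 17.
Then a = 16.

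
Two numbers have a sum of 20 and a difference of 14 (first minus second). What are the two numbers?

first number: 17, second number: 3

Let x = first number, y = second number.
  x + y = 20
  x - y = 14
Row-reduce the augmented matrix:
R2 ← R2 − 1·R1.
R2 ← R2 / (-2).
R1 ← R1 − 1·R2.
Reading off the reduced rows gives x = 17, y = 3.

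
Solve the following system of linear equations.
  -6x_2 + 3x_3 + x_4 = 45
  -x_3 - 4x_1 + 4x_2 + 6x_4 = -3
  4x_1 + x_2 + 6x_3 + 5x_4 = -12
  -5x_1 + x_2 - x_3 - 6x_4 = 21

x_1 = -6, x_2 = -6, x_3 = 3, x_4 = 0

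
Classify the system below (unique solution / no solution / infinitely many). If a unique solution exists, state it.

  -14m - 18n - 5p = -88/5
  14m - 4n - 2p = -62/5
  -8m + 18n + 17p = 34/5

m = -3/5, n = 2, p = -2

Row-reduce the augmented matrix:
R1 ← R1 / (-14).
R2 ← R2 − 14·R1.
R3 ← R3 + 8·R1.
R2 ← R2 / (-22).
R1 ← R1 − 9/7·R2.
R3 ← R3 − 198/7·R2.
R3 ← R3 / (76/7).
R1 ← R1 + 4/77·R3.
R2 ← R2 − 7/22·R3.
Reading off the reduced rows gives m = -3/5, n = 2, p = -2.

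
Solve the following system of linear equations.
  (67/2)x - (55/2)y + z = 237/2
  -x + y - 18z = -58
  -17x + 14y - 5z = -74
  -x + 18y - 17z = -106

Row-reduce:
R1 ← R1 / (67/2).
R2 ← R2 + 1·R1.
R3 ← R3 + 17·R1.
R4 ← R4 + 1·R1.
R2 ← R2 / (12/67).
R1 ← R1 + 55/67·R2.
R3 ← R3 − 3/67·R2.
R4 ← R4 − 1151/67·R2.
Swap R3 and R4.
R3 ← R3 / (5120/3).
R1 ← R1 + 247/3·R3.
R2 ← R2 + 301/3·R3.
Row 4 reduces to 0 = -1/4, a contradiction. The system is inconsistent.

no solution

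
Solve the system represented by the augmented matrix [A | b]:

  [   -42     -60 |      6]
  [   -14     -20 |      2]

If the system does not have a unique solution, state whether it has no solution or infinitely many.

infinitely many solutions

Row-reduce:
R1 ← R1 / (-42).
R2 ← R2 + 14·R1.
Rank is 1 with 2 unknowns, leaving x_2 free.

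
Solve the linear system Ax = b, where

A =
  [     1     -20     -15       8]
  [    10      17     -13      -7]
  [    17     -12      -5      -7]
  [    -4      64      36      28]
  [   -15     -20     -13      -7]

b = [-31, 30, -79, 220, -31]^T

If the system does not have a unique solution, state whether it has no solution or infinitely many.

x_1 = -2, x_2 = 3, x_3 = -1, x_4 = 2

Row-reduce the augmented matrix:
R2 ← R2 − 10·R1.
R3 ← R3 − 17·R1.
R4 ← R4 + 4·R1.
R5 ← R5 + 15·R1.
R2 ← R2 / (217).
R1 ← R1 + 20·R2.
R3 ← R3 − 328·R2.
R4 ← R4 + 16·R2.
R5 ← R5 + 320·R2.
R3 ← R3 / (9314/217).
R1 ← R1 + 515/217·R3.
R2 ← R2 − 137/217·R3.
R4 ← R4 + 3016/217·R3.
R5 ← R5 + 7806/217·R3.
R4 ← R4 / (232208/4657).
R1 ← R1 + 6093/9314·R4.
R2 ← R2 + 2159/9314·R4.
R3 ← R3 + 2495/9314·R4.
R5 ← R5 + 116104/4657·R4.
R5 reduces to 0 = 0, so the extra equation is consistent.
Reading off the reduced rows gives x_1 = -2, x_2 = 3, x_3 = -1, x_4 = 2.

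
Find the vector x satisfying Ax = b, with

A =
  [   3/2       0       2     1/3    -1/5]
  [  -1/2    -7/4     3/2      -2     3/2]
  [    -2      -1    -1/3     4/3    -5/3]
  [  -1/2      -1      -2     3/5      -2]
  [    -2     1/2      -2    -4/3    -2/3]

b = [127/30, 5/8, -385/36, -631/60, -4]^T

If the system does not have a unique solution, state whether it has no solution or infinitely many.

Row-reduce the augmented matrix:
R1 ← R1 / (3/2).
R2 ← R2 + 1/2·R1.
R3 ← R3 + 2·R1.
R4 ← R4 + 1/2·R1.
R5 ← R5 + 2·R1.
R2 ← R2 / (-7/4).
R3 ← R3 + 1·R2.
R4 ← R4 + 1·R2.
R5 ← R5 − 1/2·R2.
R3 ← R3 / (23/21).
R1 ← R1 − 4/3·R3.
R2 ← R2 + 26/21·R3.
R4 ← R4 + 18/7·R3.
R5 ← R5 − 9/7·R3.
R4 ← R4 / (2932/345).
R1 ← R1 + 674/207·R4.
R2 ← R2 − 892/207·R4.
R3 ← R3 − 60/23·R4.
R5 ← R5 + 110/23·R4.
R5 ← R5 / (-56147/21990).
R1 ← R1 + 1601/4398·R5.
R2 ← R2 − 8899/10995·R5.
R3 ← R3 − 1306/3665·R5.
R4 ← R4 + 3225/2932·R5.
Reading off the reduced rows gives x_1 = 3/2, x_2 = 3, x_3 = 4/3, x_4 = -1, x_5 = 7/4.

x_1 = 3/2, x_2 = 3, x_3 = 4/3, x_4 = -1, x_5 = 7/4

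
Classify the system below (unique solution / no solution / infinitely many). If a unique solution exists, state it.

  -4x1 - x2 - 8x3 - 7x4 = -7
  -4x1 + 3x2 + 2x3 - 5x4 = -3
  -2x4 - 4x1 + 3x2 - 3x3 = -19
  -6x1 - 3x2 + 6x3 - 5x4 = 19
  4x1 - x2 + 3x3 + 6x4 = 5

Row-reduce the augmented matrix:
R1 ← R1 / (-4).
R2 ← R2 + 4·R1.
R3 ← R3 + 4·R1.
R4 ← R4 + 6·R1.
R5 ← R5 − 4·R1.
R2 ← R2 / (4).
R1 ← R1 − 1/4·R2.
R3 ← R3 − 4·R2.
R4 ← R4 + 3/2·R2.
R5 ← R5 + 2·R2.
R3 ← R3 / (-5).
R1 ← R1 − 11/8·R3.
R2 ← R2 − 5/2·R3.
R4 ← R4 − 87/4·R3.
R4 ← R4 / (193/10).
R1 ← R1 − 49/20·R4.
R2 ← R2 − 2·R4.
R3 ← R3 + 3/5·R4.
R5 reduces to 0 = 0, so the extra equation is consistent.
Reading off the reduced rows gives x1 = 2, x2 = -3, x3 = 2, x4 = -2.

x1 = 2, x2 = -3, x3 = 2, x4 = -2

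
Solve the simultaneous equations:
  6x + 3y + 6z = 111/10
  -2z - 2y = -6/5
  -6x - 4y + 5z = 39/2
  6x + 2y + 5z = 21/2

Row-reduce the augmented matrix:
R1 ← R1 / (6).
R3 ← R3 + 6·R1.
R4 ← R4 − 6·R1.
R2 ← R2 / (-2).
R1 ← R1 − 1/2·R2.
R3 ← R3 + 1·R2.
R4 ← R4 + 1·R2.
R3 ← R3 / (12).
R1 ← R1 − 1/2·R3.
R2 ← R2 − 1·R3.
R4 reduces to 0 = 0, so the extra equation is consistent.
Reading off the reduced rows gives x = 1/4, y = -2, z = 13/5.

x = 1/4, y = -2, z = 13/5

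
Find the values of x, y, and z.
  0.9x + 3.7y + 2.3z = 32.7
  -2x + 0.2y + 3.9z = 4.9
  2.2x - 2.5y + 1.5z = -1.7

x = 4, y = 6, z = 3

Row-reduce the augmented matrix:
R1 ← R1 / (9/10).
R2 ← R2 + 2·R1.
R3 ← R3 − 11/5·R1.
R2 ← R2 / (379/45).
R1 ← R1 − 37/9·R2.
R3 ← R3 + 1039/90·R2.
R3 ← R3 / (62379/7580).
R1 ← R1 + 1397/758·R3.
R2 ← R2 − 811/758·R3.
Reading off the reduced rows gives x = 4, y = 6, z = 3.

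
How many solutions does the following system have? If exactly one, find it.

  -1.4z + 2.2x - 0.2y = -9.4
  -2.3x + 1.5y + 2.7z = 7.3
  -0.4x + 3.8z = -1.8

x = -5, y = -1, z = -1

Row-reduce the augmented matrix:
R1 ← R1 / (11/5).
R2 ← R2 + 23/10·R1.
R3 ← R3 + 2/5·R1.
R2 ← R2 / (71/55).
R1 ← R1 + 1/11·R2.
R3 ← R3 + 2/55·R2.
R3 ← R3 / (1271/355).
R1 ← R1 + 39/71·R3.
R2 ← R2 − 68/71·R3.
Reading off the reduced rows gives x = -5, y = -1, z = -1.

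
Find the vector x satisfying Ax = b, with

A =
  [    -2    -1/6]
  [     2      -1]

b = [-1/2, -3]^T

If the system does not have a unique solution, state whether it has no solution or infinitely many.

Row-reduce the augmented matrix:
R1 ← R1 / (-2).
R2 ← R2 − 2·R1.
R2 ← R2 / (-7/6).
R1 ← R1 − 1/12·R2.
Reading off the reduced rows gives x_1 = 0, x_2 = 3.

x_1 = 0, x_2 = 3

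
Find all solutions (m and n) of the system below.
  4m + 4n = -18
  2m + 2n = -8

Row-reduce:
R1 ← R1 / (4).
R2 ← R2 − 2·R1.
Row 2 reduces to 0 = 1, a contradiction. The system is inconsistent.

no solution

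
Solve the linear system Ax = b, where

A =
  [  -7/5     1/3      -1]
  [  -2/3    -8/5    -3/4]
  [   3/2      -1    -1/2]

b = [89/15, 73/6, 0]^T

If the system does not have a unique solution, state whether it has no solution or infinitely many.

Row-reduce the augmented matrix:
R1 ← R1 / (-7/5).
R2 ← R2 + 2/3·R1.
R3 ← R3 − 3/2·R1.
R2 ← R2 / (-554/315).
R1 ← R1 + 5/21·R2.
R3 ← R3 + 9/14·R2.
R3 ← R3 / (-6521/4432).
R1 ← R1 − 1665/2216·R3.
R2 ← R2 − 345/2216·R3.
Reading off the reduced rows gives x_1 = -4, x_2 = -5, x_3 = -2.

x_1 = -4, x_2 = -5, x_3 = -2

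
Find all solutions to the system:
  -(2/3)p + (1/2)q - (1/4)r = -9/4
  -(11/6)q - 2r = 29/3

Row-reduce:
R1 ← R1 / (-2/3).
R2 ← R2 / (-11/6).
R1 ← R1 + 3/4·R2.
Rank is 2 with 3 unknowns, leaving r free.

infinitely many solutions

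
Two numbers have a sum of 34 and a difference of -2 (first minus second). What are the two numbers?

Let x = first number, y = second number.
  x + y = 34
  x - y = -2
Row-reduce the augmented matrix:
R2 ← R2 − 1·R1.
R2 ← R2 / (-2).
R1 ← R1 − 1·R2.
Reading off the reduced rows gives x = 16, y = 18.

first number: 16, second number: 18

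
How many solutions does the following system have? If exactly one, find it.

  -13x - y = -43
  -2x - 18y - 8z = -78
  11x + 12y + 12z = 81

Row-reduce the augmented matrix:
R1 ← R1 / (-13).
R2 ← R2 + 2·R1.
R3 ← R3 − 11·R1.
R2 ← R2 / (-232/13).
R1 ← R1 − 1/13·R2.
R3 ← R3 − 145/13·R2.
R3 ← R3 / (7).
R1 ← R1 + 1/29·R3.
R2 ← R2 − 13/29·R3.
Reading off the reduced rows gives x = 3, y = 4, z = 0.

x = 3, y = 4, z = 0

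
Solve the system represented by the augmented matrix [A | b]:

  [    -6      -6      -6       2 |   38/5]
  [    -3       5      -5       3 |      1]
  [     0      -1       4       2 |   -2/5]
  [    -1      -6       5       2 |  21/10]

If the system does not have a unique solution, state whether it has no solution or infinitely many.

Row-reduce the augmented matrix:
R1 ← R1 / (-6).
R2 ← R2 + 3·R1.
R4 ← R4 + 1·R1.
R2 ← R2 / (8).
R1 ← R1 − 1·R2.
R3 ← R3 + 1·R2.
R4 ← R4 + 5·R2.
R3 ← R3 / (15/4).
R1 ← R1 − 5/4·R3.
R2 ← R2 + 1/4·R3.
R4 ← R4 − 19/4·R3.
R4 ← R4 / (1/15).
R1 ← R1 + 4/3·R4.
R2 ← R2 − 2/5·R4.
R3 ← R3 − 3/5·R4.
Reading off the reduced rows gives x_1 = 0, x_2 = -3/5, x_3 = -1/2, x_4 = 1/2.

x_1 = 0, x_2 = -3/5, x_3 = -1/2, x_4 = 1/2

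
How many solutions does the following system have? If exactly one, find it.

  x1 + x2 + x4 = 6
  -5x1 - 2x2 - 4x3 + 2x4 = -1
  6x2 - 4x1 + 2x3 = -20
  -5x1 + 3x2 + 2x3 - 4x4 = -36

x1 = 3, x2 = -1, x3 = -1, x4 = 4

Row-reduce the augmented matrix:
R2 ← R2 + 5·R1.
R3 ← R3 + 4·R1.
R4 ← R4 + 5·R1.
R2 ← R2 / (3).
R1 ← R1 − 1·R2.
R3 ← R3 − 10·R2.
R4 ← R4 − 8·R2.
R3 ← R3 / (46/3).
R1 ← R1 − 4/3·R3.
R2 ← R2 + 4/3·R3.
R4 ← R4 − 38/3·R3.
R4 ← R4 / (-39/23).
R1 ← R1 − 8/23·R4.
R2 ← R2 − 15/23·R4.
R3 ← R3 + 29/23·R4.
Reading off the reduced rows gives x1 = 3, x2 = -1, x3 = -1, x4 = 4.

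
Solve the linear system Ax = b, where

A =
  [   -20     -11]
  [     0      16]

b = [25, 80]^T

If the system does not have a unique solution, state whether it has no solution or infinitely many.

Row-reduce the augmented matrix:
R1 ← R1 / (-20).
R2 ← R2 / (16).
R1 ← R1 − 11/20·R2.
Reading off the reduced rows gives x_1 = -4, x_2 = 5.

x_1 = -4, x_2 = 5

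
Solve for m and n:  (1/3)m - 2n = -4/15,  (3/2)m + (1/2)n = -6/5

m = -4/5, n = 0

Row-reduce the augmented matrix:
R1 ← R1 / (1/3).
R2 ← R2 − 3/2·R1.
R2 ← R2 / (19/2).
R1 ← R1 + 6·R2.
Reading off the reduced rows gives m = -4/5, n = 0.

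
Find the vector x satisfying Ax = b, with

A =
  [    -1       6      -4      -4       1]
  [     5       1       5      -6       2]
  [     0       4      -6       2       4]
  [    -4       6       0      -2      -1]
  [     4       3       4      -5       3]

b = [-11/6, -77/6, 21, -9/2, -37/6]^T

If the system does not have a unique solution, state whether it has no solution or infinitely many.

x_1 = 0, x_2 = 1/2, x_3 = -2/3, x_4 = 5/2, x_5 = 5/2

Row-reduce the augmented matrix:
R1 ← R1 / (-1).
R2 ← R2 − 5·R1.
R4 ← R4 + 4·R1.
R5 ← R5 − 4·R1.
R2 ← R2 / (31).
R1 ← R1 + 6·R2.
R3 ← R3 − 4·R2.
R4 ← R4 + 18·R2.
R5 ← R5 − 27·R2.
R3 ← R3 / (-126/31).
R1 ← R1 − 34/31·R3.
R2 ← R2 + 15/31·R3.
R4 ← R4 − 226/31·R3.
R5 ← R5 − 33/31·R3.
R4 ← R4 / (536/63).
R1 ← R1 − 26/63·R4.
R2 ← R2 + 31/21·R4.
R3 ← R3 + 83/63·R4.
R5 ← R5 − 64/21·R4.
R5 ← R5 / (4/67).
R1 ← R1 − 259/268·R5.
R2 ← R2 − 353/536·R5.
R3 ← R3 + 25/536·R5.
R4 ← R4 − 291/536·R5.
Reading off the reduced rows gives x_1 = 0, x_2 = 1/2, x_3 = -2/3, x_4 = 5/2, x_5 = 5/2.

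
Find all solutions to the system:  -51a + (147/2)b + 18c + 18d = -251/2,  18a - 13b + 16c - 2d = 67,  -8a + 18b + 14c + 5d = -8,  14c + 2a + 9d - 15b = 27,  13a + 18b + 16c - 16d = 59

no solution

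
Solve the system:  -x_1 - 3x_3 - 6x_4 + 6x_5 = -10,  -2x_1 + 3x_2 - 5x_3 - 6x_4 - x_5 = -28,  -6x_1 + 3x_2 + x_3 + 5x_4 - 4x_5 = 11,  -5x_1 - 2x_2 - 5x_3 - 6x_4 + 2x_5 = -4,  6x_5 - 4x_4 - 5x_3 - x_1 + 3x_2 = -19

x_1 = -2, x_2 = -3, x_3 = 2, x_4 = 2, x_5 = 1

Row-reduce the augmented matrix:
R1 ← R1 / (-1).
R2 ← R2 + 2·R1.
R3 ← R3 + 6·R1.
R4 ← R4 + 5·R1.
R5 ← R5 + 1·R1.
R2 ← R2 / (3).
R3 ← R3 − 3·R2.
R4 ← R4 + 2·R2.
R5 ← R5 − 3·R2.
R3 ← R3 / (18).
R1 ← R1 − 3·R3.
R2 ← R2 − 1/3·R3.
R4 ← R4 − 32/3·R3.
R5 ← R5 + 3·R3.
R4 ← R4 / (196/27).
R1 ← R1 − 1/6·R4.
R2 ← R2 − 73/54·R4.
R3 ← R3 − 35/18·R4.
R5 ← R5 − 11/6·R4.
R5 ← R5 / (2689/196).
R1 ← R1 + 201/196·R5.
R2 ← R2 − 3/196·R5.
R3 ← R3 − 113/28·R5.
R4 ← R4 + 279/98·R5.
Reading off the reduced rows gives x_1 = -2, x_2 = -3, x_3 = 2, x_4 = 2, x_5 = 1.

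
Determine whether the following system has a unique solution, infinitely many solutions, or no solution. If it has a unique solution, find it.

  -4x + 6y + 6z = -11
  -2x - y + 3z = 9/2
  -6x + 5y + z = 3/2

x = -5/2, y = -5/2, z = -1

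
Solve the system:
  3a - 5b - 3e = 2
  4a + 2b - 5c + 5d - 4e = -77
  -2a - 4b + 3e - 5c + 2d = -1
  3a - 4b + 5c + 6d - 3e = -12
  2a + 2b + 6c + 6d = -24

Row-reduce the augmented matrix:
R1 ← R1 / (3).
R2 ← R2 − 4·R1.
R3 ← R3 + 2·R1.
R4 ← R4 − 3·R1.
R5 ← R5 − 2·R1.
R2 ← R2 / (26/3).
R1 ← R1 + 5/3·R2.
R3 ← R3 + 22/3·R2.
R4 ← R4 − 1·R2.
R5 ← R5 − 16/3·R2.
R3 ← R3 / (-120/13).
R1 ← R1 + 25/26·R3.
R2 ← R2 + 15/26·R3.
R4 ← R4 − 145/26·R3.
R5 ← R5 − 118/13·R3.
R4 ← R4 / (147/16).
R1 ← R1 − 5/16·R4.
R2 ← R2 − 3/16·R4.
R3 ← R3 + 27/40·R4.
R5 ← R5 − 181/20·R4.
R5 ← R5 / (5266/2205).
R1 ← R1 + 496/441·R5.
R2 ← R2 + 11/147·R5.
R3 ← R3 + 47/735·R5.
R4 ← R4 − 29/441·R5.
Reading off the reduced rows gives a = -5, b = -4, c = 4, d = -5, e = 1.

a = -5, b = -4, c = 4, d = -5, e = 1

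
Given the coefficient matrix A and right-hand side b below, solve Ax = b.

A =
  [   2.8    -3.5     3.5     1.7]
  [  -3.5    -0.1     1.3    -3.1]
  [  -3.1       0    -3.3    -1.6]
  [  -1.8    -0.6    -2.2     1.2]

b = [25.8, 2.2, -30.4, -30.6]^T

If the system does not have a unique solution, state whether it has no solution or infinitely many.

x_1 = 6, x_2 = 1, x_3 = 6, x_4 = -5

Row-reduce the augmented matrix:
R1 ← R1 / (14/5).
R2 ← R2 + 7/2·R1.
R3 ← R3 + 31/10·R1.
R4 ← R4 + 9/5·R1.
R2 ← R2 / (-179/40).
R1 ← R1 + 5/4·R2.
R3 ← R3 + 31/8·R2.
R4 ← R4 + 57/20·R2.
R3 ← R3 / (-7767/1790).
R1 ← R1 + 60/179·R3.
R2 ← R2 + 227/179·R3.
R4 ← R4 + 638/179·R3.
R4 ← R4 / (15445/7767).
R1 ← R1 − 14362/18123·R4.
R2 ← R2 + 6053/54369·R4.
R3 ← R3 + 14114/54369·R4.
Reading off the reduced rows gives x_1 = 6, x_2 = 1, x_3 = 6, x_4 = -5.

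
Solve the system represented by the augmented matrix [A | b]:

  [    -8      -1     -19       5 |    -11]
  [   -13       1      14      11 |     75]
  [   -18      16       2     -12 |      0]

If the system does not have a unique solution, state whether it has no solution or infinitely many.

infinitely many solutions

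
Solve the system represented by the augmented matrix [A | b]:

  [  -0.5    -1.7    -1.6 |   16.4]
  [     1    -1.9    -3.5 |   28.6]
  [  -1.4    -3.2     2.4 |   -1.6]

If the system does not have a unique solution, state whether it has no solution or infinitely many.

x_1 = 0, x_2 = -4, x_3 = -6

Row-reduce the augmented matrix:
R1 ← R1 / (-1/2).
R2 ← R2 − 1·R1.
R3 ← R3 + 7/5·R1.
R2 ← R2 / (-53/10).
R1 ← R1 − 17/5·R2.
R3 ← R3 − 39/25·R2.
R3 ← R3 / (6503/1325).
R1 ← R1 + 291/265·R3.
R2 ← R2 − 67/53·R3.
Reading off the reduced rows gives x_1 = 0, x_2 = -4, x_3 = -6.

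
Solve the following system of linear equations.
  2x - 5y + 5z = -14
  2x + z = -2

infinitely many solutions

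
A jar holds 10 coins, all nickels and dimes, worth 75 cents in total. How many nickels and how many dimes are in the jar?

nickels: 5, dimes: 5

Let n = nickels, d = dimes.
  n + d = 10
  10d + 5n = 75
From equation 1: n = 10 − d.
Substitute into equation 2 and solve: d = 5.
Then n = 5.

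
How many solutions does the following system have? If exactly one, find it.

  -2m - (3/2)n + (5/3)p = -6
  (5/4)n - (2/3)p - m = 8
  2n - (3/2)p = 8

Row-reduce:
R1 ← R1 / (-2).
R2 ← R2 + 1·R1.
R2 ← R2 / (2).
R1 ← R1 − 3/4·R2.
R3 ← R3 − 2·R2.
Row 3 reduces to 0 = -3, a contradiction. The system is inconsistent.

no solution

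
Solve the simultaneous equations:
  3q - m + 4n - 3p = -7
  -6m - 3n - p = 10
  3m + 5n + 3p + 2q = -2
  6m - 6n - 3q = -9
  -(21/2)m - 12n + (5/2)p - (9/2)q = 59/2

Row-reduce:
R1 ← R1 / (-1).
R2 ← R2 + 6·R1.
R3 ← R3 − 3·R1.
R4 ← R4 − 6·R1.
R5 ← R5 + 21/2·R1.
R2 ← R2 / (-27).
R1 ← R1 + 4·R2.
R3 ← R3 − 17·R2.
R4 ← R4 − 18·R2.
R5 ← R5 + 54·R2.
R3 ← R3 / (127/27).
R1 ← R1 − 13/27·R3.
R2 ← R2 + 17/27·R3.
R4 ← R4 + 20/3·R3.
R4 ← R4 / (321/127).
R1 ← R1 + 38/127·R4.
R2 ← R2 − 79/127·R4.
R3 ← R3 + 9/127·R4.
Row 5 reduces to 0 = -1, a contradiction. The system is inconsistent.

no solution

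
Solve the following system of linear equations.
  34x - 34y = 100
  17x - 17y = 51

no solution

Row-reduce:
R1 ← R1 / (34).
R2 ← R2 − 17·R1.
Row 2 reduces to 0 = 1, a contradiction. The system is inconsistent.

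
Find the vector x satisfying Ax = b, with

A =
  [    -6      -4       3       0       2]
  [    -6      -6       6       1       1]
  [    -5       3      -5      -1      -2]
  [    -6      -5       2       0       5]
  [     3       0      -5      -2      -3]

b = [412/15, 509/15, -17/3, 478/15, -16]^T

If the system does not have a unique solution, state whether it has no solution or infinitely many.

Row-reduce the augmented matrix:
R1 ← R1 / (-6).
R2 ← R2 + 6·R1.
R3 ← R3 + 5·R1.
R4 ← R4 + 6·R1.
R5 ← R5 − 3·R1.
R2 ← R2 / (-2).
R1 ← R1 − 2/3·R2.
R3 ← R3 − 19/3·R2.
R4 ← R4 + 1·R2.
R5 ← R5 + 2·R2.
R3 ← R3 / (2).
R1 ← R1 − 1/2·R3.
R2 ← R2 + 3/2·R3.
R4 ← R4 + 5/2·R3.
R5 ← R5 + 13/2·R3.
R4 ← R4 / (53/24).
R1 ← R1 + 5/24·R4.
R2 ← R2 − 9/8·R4.
R3 ← R3 − 13/12·R4.
R5 ← R5 − 97/24·R4.
R5 ← R5 / (-741/53).
R1 ← R1 − 30/53·R5.
R2 ← R2 + 109/53·R5.
R3 ← R3 + 50/53·R5.
R4 ← R4 + 121/53·R5.
Reading off the reduced rows gives x_1 = -2, x_2 = -2, x_3 = 8/5, x_4 = -1, x_5 = 4/3.

x_1 = -2, x_2 = -2, x_3 = 8/5, x_4 = -1, x_5 = 4/3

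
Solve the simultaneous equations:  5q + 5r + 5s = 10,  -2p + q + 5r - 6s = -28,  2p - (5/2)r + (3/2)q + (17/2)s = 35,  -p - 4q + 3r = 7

no solution

Row-reduce:
Swap R1 and R2.
R1 ← R1 / (-2).
R3 ← R3 − 2·R1.
R4 ← R4 + 1·R1.
R2 ← R2 / (5).
R1 ← R1 + 1/2·R2.
R3 ← R3 − 5/2·R2.
R4 ← R4 + 9/2·R2.
Swap R3 and R4.
R3 ← R3 / (5).
R1 ← R1 + 2·R3.
R2 ← R2 − 1·R3.
Row 4 reduces to 0 = 2, a contradiction. The system is inconsistent.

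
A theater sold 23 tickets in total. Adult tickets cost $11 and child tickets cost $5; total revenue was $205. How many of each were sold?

adult tickets: 15, child tickets: 8

Let a = adult tickets, c = child tickets.
  a + c = 23
  11a + 5c = 205
Row-reduce the augmented matrix:
R2 ← R2 − 11·R1.
R2 ← R2 / (-6).
R1 ← R1 − 1·R2.
Reading off the reduced rows gives a = 15, c = 8.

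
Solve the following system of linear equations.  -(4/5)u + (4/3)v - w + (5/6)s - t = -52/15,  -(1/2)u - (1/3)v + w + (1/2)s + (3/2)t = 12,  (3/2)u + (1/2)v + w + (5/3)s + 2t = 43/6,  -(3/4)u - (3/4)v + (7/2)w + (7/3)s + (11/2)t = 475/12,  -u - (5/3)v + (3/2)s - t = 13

infinitely many solutions

Row-reduce:
R1 ← R1 / (-4/5).
R2 ← R2 + 1/2·R1.
R3 ← R3 − 3/2·R1.
R4 ← R4 + 3/4·R1.
R5 ← R5 + 1·R1.
R2 ← R2 / (-7/6).
R1 ← R1 + 5/3·R2.
R3 ← R3 − 3·R2.
R4 ← R4 + 2·R2.
R5 ← R5 + 10/3·R2.
R3 ← R3 / (185/56).
R1 ← R1 + 15/14·R3.
R2 ← R2 + 39/28·R3.
R4 ← R4 − 185/112·R3.
R5 ← R5 + 95/28·R3.
Swap R4 and R5.
R4 ← R4 / (839/222).
R1 ← R1 − 2/111·R4.
R2 ← R2 − 251/185·R4.
R3 ← R3 − 1067/1110·R4.
Rank is 4 with 5 unknowns, leaving t free.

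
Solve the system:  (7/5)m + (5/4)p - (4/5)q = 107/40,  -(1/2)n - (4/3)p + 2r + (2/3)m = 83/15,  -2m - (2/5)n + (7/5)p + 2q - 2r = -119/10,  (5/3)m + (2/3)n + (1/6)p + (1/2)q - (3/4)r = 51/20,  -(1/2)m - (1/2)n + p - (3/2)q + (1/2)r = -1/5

Row-reduce the augmented matrix:
R1 ← R1 / (7/5).
R2 ← R2 − 2/3·R1.
R3 ← R3 + 2·R1.
R4 ← R4 − 5/3·R1.
R5 ← R5 + 1/2·R1.
R2 ← R2 / (-1/2).
R3 ← R3 + 2/5·R2.
R4 ← R4 − 2/3·R2.
R5 ← R5 + 1/2·R2.
R3 ← R3 / (331/70).
R1 ← R1 − 25/28·R3.
R2 ← R2 − 27/7·R3.
R4 ← R4 + 109/28·R3.
R5 ← R5 − 27/8·R3.
R4 ← R4 / (14389/5958).
R1 ← R1 + 671/993·R4.
R2 ← R2 + 1204/993·R4.
R3 ← R3 − 116/993·R4.
R5 ← R5 + 2543/993·R4.
R5 ← R5 / (-1175/28778).
R1 ← R1 − 11131/28778·R5.
R2 ← R2 + 22866/14389·R5.
R3 ← R3 + 10226/14389·R5.
R4 ← R4 + 12477/28778·R5.
Reading off the reduced rows gives m = 3, n = -2, p = -5/2, q = -2, r = -2/5.

m = 3, n = -2, p = -5/2, q = -2, r = -2/5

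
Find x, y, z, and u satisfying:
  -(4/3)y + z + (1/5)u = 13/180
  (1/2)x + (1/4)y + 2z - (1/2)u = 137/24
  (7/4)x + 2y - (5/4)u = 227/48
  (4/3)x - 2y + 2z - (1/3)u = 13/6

x = -1/4, y = 4/3, z = 9/4, u = -2

Row-reduce the augmented matrix:
Swap R1 and R2.
R1 ← R1 / (1/2).
R3 ← R3 − 7/4·R1.
R4 ← R4 − 4/3·R1.
R2 ← R2 / (-4/3).
R1 ← R1 − 1/2·R2.
R3 ← R3 − 9/8·R2.
R4 ← R4 + 8/3·R2.
R3 ← R3 / (-197/32).
R1 ← R1 − 35/8·R3.
R2 ← R2 + 3/4·R3.
R4 ← R4 + 16/3·R3.
R4 ← R4 / (61/2955).
R1 ← R1 + 443/985·R4.
R2 ← R2 + 228/985·R4.
R3 ← R3 + 107/985·R4.
Reading off the reduced rows gives x = -1/4, y = 4/3, z = 9/4, u = -2.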